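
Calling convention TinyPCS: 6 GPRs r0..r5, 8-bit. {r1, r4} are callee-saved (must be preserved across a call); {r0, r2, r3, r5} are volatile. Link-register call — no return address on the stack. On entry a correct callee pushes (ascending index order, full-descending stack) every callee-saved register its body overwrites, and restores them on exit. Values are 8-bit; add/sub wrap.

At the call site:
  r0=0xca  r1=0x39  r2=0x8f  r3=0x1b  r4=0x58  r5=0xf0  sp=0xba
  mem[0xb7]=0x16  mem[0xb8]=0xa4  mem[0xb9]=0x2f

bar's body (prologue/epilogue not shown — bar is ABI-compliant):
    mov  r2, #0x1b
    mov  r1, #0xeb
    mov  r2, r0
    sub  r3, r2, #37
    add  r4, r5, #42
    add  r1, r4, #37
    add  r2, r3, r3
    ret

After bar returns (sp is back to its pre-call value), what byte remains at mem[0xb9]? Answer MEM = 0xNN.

prologue: push r1 -> mem[0xb9]=0x39, sp=0xb9
prologue: push r4 -> mem[0xb8]=0x58, sp=0xb8
body[0] mov  r2, #0x1b -> r2=0x1b
body[1] mov  r1, #0xeb -> r1=0xeb
body[2] mov  r2, r0 -> r2=0xca
body[3] sub  r3, r2, #37 -> r3=0xa5
body[4] add  r4, r5, #42 -> r4=0x1a
body[5] add  r1, r4, #37 -> r1=0x3f
body[6] add  r2, r3, r3 -> r2=0x4a
epilogue: pop r4=0x58, sp=0xb9
epilogue: pop r1=0x39, sp=0xba
prologue pushed ['r1', 'r4'] at ['0xb9', '0xb8']

MEM = 0x39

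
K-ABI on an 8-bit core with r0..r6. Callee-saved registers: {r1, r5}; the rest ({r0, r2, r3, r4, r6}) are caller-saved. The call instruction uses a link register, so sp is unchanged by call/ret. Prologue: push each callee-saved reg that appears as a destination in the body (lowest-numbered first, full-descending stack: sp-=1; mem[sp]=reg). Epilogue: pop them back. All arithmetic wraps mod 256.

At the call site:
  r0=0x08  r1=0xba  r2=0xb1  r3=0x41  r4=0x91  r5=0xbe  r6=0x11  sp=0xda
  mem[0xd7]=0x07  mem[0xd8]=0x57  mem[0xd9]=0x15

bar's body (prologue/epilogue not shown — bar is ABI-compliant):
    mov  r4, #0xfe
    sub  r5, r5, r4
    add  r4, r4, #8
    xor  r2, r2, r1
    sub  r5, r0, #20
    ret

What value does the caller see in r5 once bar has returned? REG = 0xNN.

REG = 0xbe

prologue: push r5 -> mem[0xd9]=0xbe, sp=0xd9
body[0] mov  r4, #0xfe -> r4=0xfe
body[1] sub  r5, r5, r4 -> r5=0xc0
body[2] add  r4, r4, #8 -> r4=0x06
body[3] xor  r2, r2, r1 -> r2=0x0b
body[4] sub  r5, r0, #20 -> r5=0xf4
epilogue: pop r5=0xbe, sp=0xda
r5 is callee-saved -> restored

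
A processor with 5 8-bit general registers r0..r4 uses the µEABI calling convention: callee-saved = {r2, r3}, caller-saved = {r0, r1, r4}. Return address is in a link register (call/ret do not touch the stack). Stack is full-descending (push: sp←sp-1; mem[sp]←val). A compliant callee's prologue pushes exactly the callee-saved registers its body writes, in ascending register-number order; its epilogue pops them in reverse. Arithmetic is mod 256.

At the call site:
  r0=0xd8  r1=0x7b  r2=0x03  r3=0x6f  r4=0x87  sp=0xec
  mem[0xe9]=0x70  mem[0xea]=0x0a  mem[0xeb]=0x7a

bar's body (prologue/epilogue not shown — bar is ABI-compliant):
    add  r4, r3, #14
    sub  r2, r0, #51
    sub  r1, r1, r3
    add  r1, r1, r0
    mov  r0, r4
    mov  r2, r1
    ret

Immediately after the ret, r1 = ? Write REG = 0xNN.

REG = 0xe4

prologue: push r2 -> mem[0xeb]=0x03, sp=0xeb
body[0] add  r4, r3, #14 -> r4=0x7d
body[1] sub  r2, r0, #51 -> r2=0xa5
body[2] sub  r1, r1, r3 -> r1=0x0c
body[3] add  r1, r1, r0 -> r1=0xe4
body[4] mov  r0, r4 -> r0=0x7d
body[5] mov  r2, r1 -> r2=0xe4
epilogue: pop r2=0x03, sp=0xec
r1 is caller-saved -> body value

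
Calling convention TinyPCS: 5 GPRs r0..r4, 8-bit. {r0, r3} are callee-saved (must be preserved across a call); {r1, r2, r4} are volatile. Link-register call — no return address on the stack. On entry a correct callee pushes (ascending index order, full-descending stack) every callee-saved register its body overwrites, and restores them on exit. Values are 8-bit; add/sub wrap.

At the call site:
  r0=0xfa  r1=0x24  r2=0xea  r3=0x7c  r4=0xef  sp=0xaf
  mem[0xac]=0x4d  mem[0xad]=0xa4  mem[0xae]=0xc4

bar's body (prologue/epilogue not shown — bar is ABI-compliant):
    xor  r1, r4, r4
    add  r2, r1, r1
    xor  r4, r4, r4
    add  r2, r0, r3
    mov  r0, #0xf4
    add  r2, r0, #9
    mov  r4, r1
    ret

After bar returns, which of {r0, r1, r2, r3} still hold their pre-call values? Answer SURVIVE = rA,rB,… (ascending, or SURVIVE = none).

prologue: push r0 -> mem[0xae]=0xfa, sp=0xae
body[0] xor  r1, r4, r4 -> r1=0x00
body[1] add  r2, r1, r1 -> r2=0x00
body[2] xor  r4, r4, r4 -> r4=0x00
body[3] add  r2, r0, r3 -> r2=0x76
body[4] mov  r0, #0xf4 -> r0=0xf4
body[5] add  r2, r0, #9 -> r2=0xfd
body[6] mov  r4, r1 -> r4=0x00
epilogue: pop r0=0xfa, sp=0xaf
r0: callee-saved, written=True
r1: caller-saved, written=True
r2: caller-saved, written=True
r3: callee-saved, written=False

SURVIVE = r0,r3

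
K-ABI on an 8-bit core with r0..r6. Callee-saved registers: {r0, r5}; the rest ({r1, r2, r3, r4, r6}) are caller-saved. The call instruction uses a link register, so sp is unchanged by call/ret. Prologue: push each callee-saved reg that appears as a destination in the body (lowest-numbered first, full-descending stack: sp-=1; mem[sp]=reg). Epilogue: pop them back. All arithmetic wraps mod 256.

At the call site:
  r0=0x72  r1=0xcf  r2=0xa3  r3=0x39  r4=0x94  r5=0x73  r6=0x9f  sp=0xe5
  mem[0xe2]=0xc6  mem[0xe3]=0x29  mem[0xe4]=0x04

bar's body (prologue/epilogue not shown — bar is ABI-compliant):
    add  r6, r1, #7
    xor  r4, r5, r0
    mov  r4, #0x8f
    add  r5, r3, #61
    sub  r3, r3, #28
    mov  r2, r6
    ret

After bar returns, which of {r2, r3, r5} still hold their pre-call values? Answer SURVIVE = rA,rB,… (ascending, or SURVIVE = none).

prologue: push r5 -> mem[0xe4]=0x73, sp=0xe4
body[0] add  r6, r1, #7 -> r6=0xd6
body[1] xor  r4, r5, r0 -> r4=0x01
body[2] mov  r4, #0x8f -> r4=0x8f
body[3] add  r5, r3, #61 -> r5=0x76
body[4] sub  r3, r3, #28 -> r3=0x1d
body[5] mov  r2, r6 -> r2=0xd6
epilogue: pop r5=0x73, sp=0xe5
r2: caller-saved, written=True
r3: caller-saved, written=True
r5: callee-saved, written=True

SURVIVE = r5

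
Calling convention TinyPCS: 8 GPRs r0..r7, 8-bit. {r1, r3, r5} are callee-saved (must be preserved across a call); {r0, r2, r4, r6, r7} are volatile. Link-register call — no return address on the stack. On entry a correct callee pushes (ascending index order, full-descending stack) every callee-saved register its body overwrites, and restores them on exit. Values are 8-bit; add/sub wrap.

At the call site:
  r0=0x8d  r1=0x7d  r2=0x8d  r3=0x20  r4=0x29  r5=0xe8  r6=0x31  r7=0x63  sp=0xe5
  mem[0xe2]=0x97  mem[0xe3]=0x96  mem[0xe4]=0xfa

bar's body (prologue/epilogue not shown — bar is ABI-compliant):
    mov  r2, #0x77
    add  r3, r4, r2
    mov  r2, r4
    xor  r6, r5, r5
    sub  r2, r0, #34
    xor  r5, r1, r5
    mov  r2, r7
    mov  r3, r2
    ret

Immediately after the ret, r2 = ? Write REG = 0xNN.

REG = 0x63

prologue: push r3 -> mem[0xe4]=0x20, sp=0xe4
prologue: push r5 -> mem[0xe3]=0xe8, sp=0xe3
body[0] mov  r2, #0x77 -> r2=0x77
body[1] add  r3, r4, r2 -> r3=0xa0
body[2] mov  r2, r4 -> r2=0x29
body[3] xor  r6, r5, r5 -> r6=0x00
body[4] sub  r2, r0, #34 -> r2=0x6b
body[5] xor  r5, r1, r5 -> r5=0x95
body[6] mov  r2, r7 -> r2=0x63
body[7] mov  r3, r2 -> r3=0x63
epilogue: pop r5=0xe8, sp=0xe4
epilogue: pop r3=0x20, sp=0xe5
r2 is caller-saved -> body value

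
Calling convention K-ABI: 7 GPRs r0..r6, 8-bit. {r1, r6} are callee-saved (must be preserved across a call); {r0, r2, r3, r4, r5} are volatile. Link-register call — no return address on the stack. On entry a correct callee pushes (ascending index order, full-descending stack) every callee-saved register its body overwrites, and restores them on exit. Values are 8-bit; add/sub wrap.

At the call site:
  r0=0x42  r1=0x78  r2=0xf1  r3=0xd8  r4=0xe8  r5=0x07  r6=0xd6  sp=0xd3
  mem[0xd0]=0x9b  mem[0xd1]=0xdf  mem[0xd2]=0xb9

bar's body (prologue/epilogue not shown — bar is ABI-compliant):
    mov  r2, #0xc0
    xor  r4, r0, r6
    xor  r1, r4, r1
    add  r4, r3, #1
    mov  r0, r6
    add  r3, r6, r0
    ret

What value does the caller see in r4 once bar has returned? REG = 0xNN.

REG = 0xd9

prologue: push r1 -> mem[0xd2]=0x78, sp=0xd2
body[0] mov  r2, #0xc0 -> r2=0xc0
body[1] xor  r4, r0, r6 -> r4=0x94
body[2] xor  r1, r4, r1 -> r1=0xec
body[3] add  r4, r3, #1 -> r4=0xd9
body[4] mov  r0, r6 -> r0=0xd6
body[5] add  r3, r6, r0 -> r3=0xac
epilogue: pop r1=0x78, sp=0xd3
r4 is caller-saved -> body value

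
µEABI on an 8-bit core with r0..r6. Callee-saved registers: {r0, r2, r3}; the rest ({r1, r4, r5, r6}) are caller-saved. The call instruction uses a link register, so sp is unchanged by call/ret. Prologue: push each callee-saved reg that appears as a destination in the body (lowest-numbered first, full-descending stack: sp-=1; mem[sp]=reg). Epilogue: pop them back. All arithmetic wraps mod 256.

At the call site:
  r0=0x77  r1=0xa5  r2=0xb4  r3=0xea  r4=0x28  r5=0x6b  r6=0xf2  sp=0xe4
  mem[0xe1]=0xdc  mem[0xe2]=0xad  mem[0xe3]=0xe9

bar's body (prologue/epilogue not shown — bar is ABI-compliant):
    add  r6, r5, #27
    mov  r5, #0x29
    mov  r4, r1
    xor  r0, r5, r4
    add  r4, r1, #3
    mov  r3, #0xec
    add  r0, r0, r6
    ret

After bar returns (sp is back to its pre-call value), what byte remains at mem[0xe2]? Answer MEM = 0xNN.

prologue: push r0 → mem[0xe3]=0x77, sp=0xe3
prologue: push r3 → mem[0xe2]=0xea, sp=0xe2
body[0] add  r6, r5, #27 → r6=0x86
body[1] mov  r5, #0x29 → r5=0x29
body[2] mov  r4, r1 → r4=0xa5
body[3] xor  r0, r5, r4 → r0=0x8c
body[4] add  r4, r1, #3 → r4=0xa8
body[5] mov  r3, #0xec → r3=0xec
body[6] add  r0, r0, r6 → r0=0x12
epilogue: pop r3=0xea, sp=0xe3
epilogue: pop r0=0x77, sp=0xe4
prologue pushed ['r0', 'r3'] at ['0xe3', '0xe2']

MEM = 0xea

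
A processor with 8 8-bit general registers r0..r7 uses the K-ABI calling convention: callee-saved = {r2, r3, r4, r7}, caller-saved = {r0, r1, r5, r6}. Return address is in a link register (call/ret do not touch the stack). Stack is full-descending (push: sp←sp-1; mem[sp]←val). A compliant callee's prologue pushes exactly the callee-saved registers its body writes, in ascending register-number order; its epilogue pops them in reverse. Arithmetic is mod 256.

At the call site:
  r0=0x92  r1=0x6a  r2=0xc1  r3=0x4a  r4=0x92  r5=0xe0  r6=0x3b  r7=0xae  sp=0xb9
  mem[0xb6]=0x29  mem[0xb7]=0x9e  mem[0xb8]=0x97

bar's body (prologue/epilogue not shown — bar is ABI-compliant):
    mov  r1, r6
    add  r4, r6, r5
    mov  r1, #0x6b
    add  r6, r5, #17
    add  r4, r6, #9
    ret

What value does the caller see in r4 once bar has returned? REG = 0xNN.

REG = 0x92

prologue: push r4 -> mem[0xb8]=0x92, sp=0xb8
body[0] mov  r1, r6 -> r1=0x3b
body[1] add  r4, r6, r5 -> r4=0x1b
body[2] mov  r1, #0x6b -> r1=0x6b
body[3] add  r6, r5, #17 -> r6=0xf1
body[4] add  r4, r6, #9 -> r4=0xfa
epilogue: pop r4=0x92, sp=0xb9
r4 is callee-saved -> restored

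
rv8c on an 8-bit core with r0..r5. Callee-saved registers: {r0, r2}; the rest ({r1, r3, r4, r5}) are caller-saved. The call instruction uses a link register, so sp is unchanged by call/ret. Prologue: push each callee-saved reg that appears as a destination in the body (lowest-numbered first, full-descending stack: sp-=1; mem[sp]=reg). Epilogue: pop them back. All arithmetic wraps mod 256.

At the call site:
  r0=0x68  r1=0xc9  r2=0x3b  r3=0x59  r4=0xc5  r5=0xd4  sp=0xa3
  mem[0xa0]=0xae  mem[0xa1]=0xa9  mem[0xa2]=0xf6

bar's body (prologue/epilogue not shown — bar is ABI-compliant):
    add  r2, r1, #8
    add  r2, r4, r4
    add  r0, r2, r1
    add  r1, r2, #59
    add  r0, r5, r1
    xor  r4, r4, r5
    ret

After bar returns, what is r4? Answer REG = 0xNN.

prologue: push r0 → mem[0xa2]=0x68, sp=0xa2
prologue: push r2 → mem[0xa1]=0x3b, sp=0xa1
body[0] add  r2, r1, #8 → r2=0xd1
body[1] add  r2, r4, r4 → r2=0x8a
body[2] add  r0, r2, r1 → r0=0x53
body[3] add  r1, r2, #59 → r1=0xc5
body[4] add  r0, r5, r1 → r0=0x99
body[5] xor  r4, r4, r5 → r4=0x11
epilogue: pop r2=0x3b, sp=0xa2
epilogue: pop r0=0x68, sp=0xa3
r4 is caller-saved → body value

REG = 0x11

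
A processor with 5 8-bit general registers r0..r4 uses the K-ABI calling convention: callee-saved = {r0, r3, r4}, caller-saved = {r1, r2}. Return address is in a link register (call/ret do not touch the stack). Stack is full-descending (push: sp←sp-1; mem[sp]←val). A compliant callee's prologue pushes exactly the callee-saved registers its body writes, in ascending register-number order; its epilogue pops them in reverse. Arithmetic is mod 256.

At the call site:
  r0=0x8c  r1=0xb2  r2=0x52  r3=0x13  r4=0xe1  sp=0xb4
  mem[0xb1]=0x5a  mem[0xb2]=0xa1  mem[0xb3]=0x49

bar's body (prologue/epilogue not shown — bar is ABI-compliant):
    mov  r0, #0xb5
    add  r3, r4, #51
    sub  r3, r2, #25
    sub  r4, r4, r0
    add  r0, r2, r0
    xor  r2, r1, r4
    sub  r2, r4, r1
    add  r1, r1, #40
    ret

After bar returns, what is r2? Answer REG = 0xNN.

prologue: push r0 → mem[0xb3]=0x8c, sp=0xb3
prologue: push r3 → mem[0xb2]=0x13, sp=0xb2
prologue: push r4 → mem[0xb1]=0xe1, sp=0xb1
body[0] mov  r0, #0xb5 → r0=0xb5
body[1] add  r3, r4, #51 → r3=0x14
body[2] sub  r3, r2, #25 → r3=0x39
body[3] sub  r4, r4, r0 → r4=0x2c
body[4] add  r0, r2, r0 → r0=0x07
body[5] xor  r2, r1, r4 → r2=0x9e
body[6] sub  r2, r4, r1 → r2=0x7a
body[7] add  r1, r1, #40 → r1=0xda
epilogue: pop r4=0xe1, sp=0xb2
epilogue: pop r3=0x13, sp=0xb3
epilogue: pop r0=0x8c, sp=0xb4
r2 is caller-saved → body value

REG = 0x7a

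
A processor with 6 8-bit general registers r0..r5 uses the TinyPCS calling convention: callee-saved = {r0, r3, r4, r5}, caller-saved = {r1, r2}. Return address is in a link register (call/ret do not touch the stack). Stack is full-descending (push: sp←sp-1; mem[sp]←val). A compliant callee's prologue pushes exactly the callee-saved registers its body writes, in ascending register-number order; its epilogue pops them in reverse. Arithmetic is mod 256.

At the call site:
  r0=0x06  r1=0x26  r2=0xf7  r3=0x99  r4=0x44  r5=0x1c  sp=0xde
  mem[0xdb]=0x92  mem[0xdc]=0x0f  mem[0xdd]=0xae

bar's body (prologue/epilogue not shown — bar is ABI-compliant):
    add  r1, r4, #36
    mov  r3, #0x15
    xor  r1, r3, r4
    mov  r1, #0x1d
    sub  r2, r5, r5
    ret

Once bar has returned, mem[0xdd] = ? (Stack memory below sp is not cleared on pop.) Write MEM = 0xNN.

MEM = 0x99

prologue: push r3 -> mem[0xdd]=0x99, sp=0xdd
body[0] add  r1, r4, #36 -> r1=0x68
body[1] mov  r3, #0x15 -> r3=0x15
body[2] xor  r1, r3, r4 -> r1=0x51
body[3] mov  r1, #0x1d -> r1=0x1d
body[4] sub  r2, r5, r5 -> r2=0x00
epilogue: pop r3=0x99, sp=0xde
prologue pushed ['r3'] at ['0xdd']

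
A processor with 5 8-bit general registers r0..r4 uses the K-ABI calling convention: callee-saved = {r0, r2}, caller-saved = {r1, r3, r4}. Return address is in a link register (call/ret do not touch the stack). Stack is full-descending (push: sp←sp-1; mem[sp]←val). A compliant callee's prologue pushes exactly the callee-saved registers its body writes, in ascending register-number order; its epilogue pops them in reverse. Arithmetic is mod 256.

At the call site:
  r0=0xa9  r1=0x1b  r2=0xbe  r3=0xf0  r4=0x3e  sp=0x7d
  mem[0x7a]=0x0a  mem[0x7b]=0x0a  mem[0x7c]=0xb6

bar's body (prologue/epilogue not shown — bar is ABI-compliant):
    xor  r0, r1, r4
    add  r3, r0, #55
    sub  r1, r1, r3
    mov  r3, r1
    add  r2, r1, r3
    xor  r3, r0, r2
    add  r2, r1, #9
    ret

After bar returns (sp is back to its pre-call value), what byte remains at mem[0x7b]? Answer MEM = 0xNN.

prologue: push r0 → mem[0x7c]=0xa9, sp=0x7c
prologue: push r2 → mem[0x7b]=0xbe, sp=0x7b
body[0] xor  r0, r1, r4 → r0=0x25
body[1] add  r3, r0, #55 → r3=0x5c
body[2] sub  r1, r1, r3 → r1=0xbf
body[3] mov  r3, r1 → r3=0xbf
body[4] add  r2, r1, r3 → r2=0x7e
body[5] xor  r3, r0, r2 → r3=0x5b
body[6] add  r2, r1, #9 → r2=0xc8
epilogue: pop r2=0xbe, sp=0x7c
epilogue: pop r0=0xa9, sp=0x7d
prologue pushed ['r0', 'r2'] at ['0x7c', '0x7b']

MEM = 0xbe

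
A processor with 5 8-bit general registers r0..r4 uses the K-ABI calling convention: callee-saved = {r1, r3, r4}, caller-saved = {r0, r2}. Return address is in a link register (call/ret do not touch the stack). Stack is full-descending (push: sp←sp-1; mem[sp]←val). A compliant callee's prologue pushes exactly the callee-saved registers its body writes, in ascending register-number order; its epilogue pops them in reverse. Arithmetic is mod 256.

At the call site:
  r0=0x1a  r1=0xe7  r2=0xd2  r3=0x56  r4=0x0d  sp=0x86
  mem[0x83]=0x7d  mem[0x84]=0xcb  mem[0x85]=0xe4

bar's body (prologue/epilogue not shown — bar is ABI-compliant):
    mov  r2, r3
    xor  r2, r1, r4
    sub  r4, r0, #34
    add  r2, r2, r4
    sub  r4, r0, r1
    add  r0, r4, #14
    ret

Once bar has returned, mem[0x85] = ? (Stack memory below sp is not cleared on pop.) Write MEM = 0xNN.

MEM = 0x0d

prologue: push r4 → mem[0x85]=0x0d, sp=0x85
body[0] mov  r2, r3 → r2=0x56
body[1] xor  r2, r1, r4 → r2=0xea
body[2] sub  r4, r0, #34 → r4=0xf8
body[3] add  r2, r2, r4 → r2=0xe2
body[4] sub  r4, r0, r1 → r4=0x33
body[5] add  r0, r4, #14 → r0=0x41
epilogue: pop r4=0x0d, sp=0x86
prologue pushed ['r4'] at ['0x85']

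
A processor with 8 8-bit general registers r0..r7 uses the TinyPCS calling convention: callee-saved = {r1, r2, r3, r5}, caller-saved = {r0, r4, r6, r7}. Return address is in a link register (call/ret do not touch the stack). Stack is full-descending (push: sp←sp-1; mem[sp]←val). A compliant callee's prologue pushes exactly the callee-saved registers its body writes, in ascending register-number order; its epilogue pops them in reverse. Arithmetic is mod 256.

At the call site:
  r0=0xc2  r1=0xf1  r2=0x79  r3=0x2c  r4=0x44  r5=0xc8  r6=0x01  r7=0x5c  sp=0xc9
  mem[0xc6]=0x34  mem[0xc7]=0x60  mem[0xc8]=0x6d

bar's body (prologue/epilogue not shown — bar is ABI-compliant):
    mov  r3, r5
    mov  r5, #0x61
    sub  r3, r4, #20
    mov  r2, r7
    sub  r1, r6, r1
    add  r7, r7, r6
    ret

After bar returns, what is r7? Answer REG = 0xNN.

REG = 0x5d

prologue: push r1 → mem[0xc8]=0xf1, sp=0xc8
prologue: push r2 → mem[0xc7]=0x79, sp=0xc7
prologue: push r3 → mem[0xc6]=0x2c, sp=0xc6
prologue: push r5 → mem[0xc5]=0xc8, sp=0xc5
body[0] mov  r3, r5 → r3=0xc8
body[1] mov  r5, #0x61 → r5=0x61
body[2] sub  r3, r4, #20 → r3=0x30
body[3] mov  r2, r7 → r2=0x5c
body[4] sub  r1, r6, r1 → r1=0x10
body[5] add  r7, r7, r6 → r7=0x5d
epilogue: pop r5=0xc8, sp=0xc6
epilogue: pop r3=0x2c, sp=0xc7
epilogue: pop r2=0x79, sp=0xc8
epilogue: pop r1=0xf1, sp=0xc9
r7 is caller-saved → body value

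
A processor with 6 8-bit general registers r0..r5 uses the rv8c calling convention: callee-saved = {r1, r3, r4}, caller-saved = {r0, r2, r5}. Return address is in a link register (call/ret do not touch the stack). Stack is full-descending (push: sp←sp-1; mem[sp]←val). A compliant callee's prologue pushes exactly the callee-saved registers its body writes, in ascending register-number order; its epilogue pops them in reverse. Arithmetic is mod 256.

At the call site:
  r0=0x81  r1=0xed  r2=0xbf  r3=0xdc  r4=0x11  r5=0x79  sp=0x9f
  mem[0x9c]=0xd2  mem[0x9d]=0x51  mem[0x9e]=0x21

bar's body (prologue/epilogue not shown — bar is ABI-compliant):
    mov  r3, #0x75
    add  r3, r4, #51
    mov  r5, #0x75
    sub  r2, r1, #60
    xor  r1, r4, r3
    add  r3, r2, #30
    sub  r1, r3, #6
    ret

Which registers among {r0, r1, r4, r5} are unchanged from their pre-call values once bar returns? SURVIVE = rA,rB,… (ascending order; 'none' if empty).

SURVIVE = r0,r1,r4

prologue: push r1 → mem[0x9e]=0xed, sp=0x9e
prologue: push r3 → mem[0x9d]=0xdc, sp=0x9d
body[0] mov  r3, #0x75 → r3=0x75
body[1] add  r3, r4, #51 → r3=0x44
body[2] mov  r5, #0x75 → r5=0x75
body[3] sub  r2, r1, #60 → r2=0xb1
body[4] xor  r1, r4, r3 → r1=0x55
body[5] add  r3, r2, #30 → r3=0xcf
body[6] sub  r1, r3, #6 → r1=0xc9
epilogue: pop r3=0xdc, sp=0x9e
epilogue: pop r1=0xed, sp=0x9f
r0: caller-saved, written=False
r1: callee-saved, written=True
r4: callee-saved, written=False
r5: caller-saved, written=True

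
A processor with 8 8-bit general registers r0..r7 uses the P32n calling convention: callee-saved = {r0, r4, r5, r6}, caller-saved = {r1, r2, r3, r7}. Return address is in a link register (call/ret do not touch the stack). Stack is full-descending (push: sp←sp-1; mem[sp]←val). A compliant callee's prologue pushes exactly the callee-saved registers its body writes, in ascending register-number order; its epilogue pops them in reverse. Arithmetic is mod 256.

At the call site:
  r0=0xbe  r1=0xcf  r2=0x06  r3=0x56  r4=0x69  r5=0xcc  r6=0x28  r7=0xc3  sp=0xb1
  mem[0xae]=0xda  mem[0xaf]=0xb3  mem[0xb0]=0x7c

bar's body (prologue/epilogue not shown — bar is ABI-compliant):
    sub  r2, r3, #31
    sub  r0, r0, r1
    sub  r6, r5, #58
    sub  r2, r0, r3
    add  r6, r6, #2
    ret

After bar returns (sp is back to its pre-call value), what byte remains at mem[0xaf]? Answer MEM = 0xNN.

prologue: push r0 -> mem[0xb0]=0xbe, sp=0xb0
prologue: push r6 -> mem[0xaf]=0x28, sp=0xaf
body[0] sub  r2, r3, #31 -> r2=0x37
body[1] sub  r0, r0, r1 -> r0=0xef
body[2] sub  r6, r5, #58 -> r6=0x92
body[3] sub  r2, r0, r3 -> r2=0x99
body[4] add  r6, r6, #2 -> r6=0x94
epilogue: pop r6=0x28, sp=0xb0
epilogue: pop r0=0xbe, sp=0xb1
prologue pushed ['r0', 'r6'] at ['0xb0', '0xaf']

MEM = 0x28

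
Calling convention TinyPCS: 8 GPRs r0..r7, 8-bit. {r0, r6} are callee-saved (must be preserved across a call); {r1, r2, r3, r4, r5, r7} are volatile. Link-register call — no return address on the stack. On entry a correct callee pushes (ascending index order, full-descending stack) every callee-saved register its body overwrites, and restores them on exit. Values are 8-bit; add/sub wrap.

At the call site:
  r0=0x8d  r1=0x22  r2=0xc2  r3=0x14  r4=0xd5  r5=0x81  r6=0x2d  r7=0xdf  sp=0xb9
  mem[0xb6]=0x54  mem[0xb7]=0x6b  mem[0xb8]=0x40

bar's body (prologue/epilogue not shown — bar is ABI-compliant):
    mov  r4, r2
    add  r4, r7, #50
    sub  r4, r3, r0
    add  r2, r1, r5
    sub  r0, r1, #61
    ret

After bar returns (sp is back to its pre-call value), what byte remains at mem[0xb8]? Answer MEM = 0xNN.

prologue: push r0 → mem[0xb8]=0x8d, sp=0xb8
body[0] mov  r4, r2 → r4=0xc2
body[1] add  r4, r7, #50 → r4=0x11
body[2] sub  r4, r3, r0 → r4=0x87
body[3] add  r2, r1, r5 → r2=0xa3
body[4] sub  r0, r1, #61 → r0=0xe5
epilogue: pop r0=0x8d, sp=0xb9
prologue pushed ['r0'] at ['0xb8']

MEM = 0x8d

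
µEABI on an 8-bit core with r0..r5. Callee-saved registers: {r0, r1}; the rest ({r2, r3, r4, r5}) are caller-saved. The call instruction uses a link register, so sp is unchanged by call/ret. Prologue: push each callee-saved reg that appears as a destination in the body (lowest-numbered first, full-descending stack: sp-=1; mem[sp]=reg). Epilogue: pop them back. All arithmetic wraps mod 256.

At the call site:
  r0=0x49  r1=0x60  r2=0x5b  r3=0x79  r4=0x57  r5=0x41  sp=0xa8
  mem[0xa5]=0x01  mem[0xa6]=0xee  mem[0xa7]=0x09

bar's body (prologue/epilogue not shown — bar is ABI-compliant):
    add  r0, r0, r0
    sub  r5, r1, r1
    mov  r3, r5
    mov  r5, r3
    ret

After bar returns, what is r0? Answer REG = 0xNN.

REG = 0x49

prologue: push r0 -> mem[0xa7]=0x49, sp=0xa7
body[0] add  r0, r0, r0 -> r0=0x92
body[1] sub  r5, r1, r1 -> r5=0x00
body[2] mov  r3, r5 -> r3=0x00
body[3] mov  r5, r3 -> r5=0x00
epilogue: pop r0=0x49, sp=0xa8
r0 is callee-saved -> restored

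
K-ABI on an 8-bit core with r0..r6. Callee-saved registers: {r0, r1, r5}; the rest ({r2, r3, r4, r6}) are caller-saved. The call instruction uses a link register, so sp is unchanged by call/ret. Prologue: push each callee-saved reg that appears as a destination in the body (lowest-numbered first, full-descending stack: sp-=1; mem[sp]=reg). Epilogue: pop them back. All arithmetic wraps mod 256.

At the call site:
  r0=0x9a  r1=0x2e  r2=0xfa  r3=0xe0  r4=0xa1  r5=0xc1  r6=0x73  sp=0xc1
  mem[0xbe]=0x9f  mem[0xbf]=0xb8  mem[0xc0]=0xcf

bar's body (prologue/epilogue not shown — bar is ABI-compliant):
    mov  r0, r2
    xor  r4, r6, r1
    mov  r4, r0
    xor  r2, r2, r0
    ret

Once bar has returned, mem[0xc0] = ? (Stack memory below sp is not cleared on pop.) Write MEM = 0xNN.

prologue: push r0 -> mem[0xc0]=0x9a, sp=0xc0
body[0] mov  r0, r2 -> r0=0xfa
body[1] xor  r4, r6, r1 -> r4=0x5d
body[2] mov  r4, r0 -> r4=0xfa
body[3] xor  r2, r2, r0 -> r2=0x00
epilogue: pop r0=0x9a, sp=0xc1
prologue pushed ['r0'] at ['0xc0']

MEM = 0x9a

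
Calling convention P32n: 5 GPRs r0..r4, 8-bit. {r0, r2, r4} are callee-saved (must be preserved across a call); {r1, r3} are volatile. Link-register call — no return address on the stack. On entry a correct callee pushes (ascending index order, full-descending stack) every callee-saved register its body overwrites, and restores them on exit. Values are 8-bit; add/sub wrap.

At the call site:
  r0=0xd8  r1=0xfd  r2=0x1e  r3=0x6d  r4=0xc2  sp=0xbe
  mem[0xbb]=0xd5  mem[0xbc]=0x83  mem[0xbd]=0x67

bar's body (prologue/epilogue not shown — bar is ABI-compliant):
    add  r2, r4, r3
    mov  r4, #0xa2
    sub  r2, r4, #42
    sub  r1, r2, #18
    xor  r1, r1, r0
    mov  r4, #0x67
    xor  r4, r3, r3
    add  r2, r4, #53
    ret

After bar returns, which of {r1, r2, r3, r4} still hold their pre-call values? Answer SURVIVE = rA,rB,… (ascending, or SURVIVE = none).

prologue: push r2 → mem[0xbd]=0x1e, sp=0xbd
prologue: push r4 → mem[0xbc]=0xc2, sp=0xbc
body[0] add  r2, r4, r3 → r2=0x2f
body[1] mov  r4, #0xa2 → r4=0xa2
body[2] sub  r2, r4, #42 → r2=0x78
body[3] sub  r1, r2, #18 → r1=0x66
body[4] xor  r1, r1, r0 → r1=0xbe
body[5] mov  r4, #0x67 → r4=0x67
body[6] xor  r4, r3, r3 → r4=0x00
body[7] add  r2, r4, #53 → r2=0x35
epilogue: pop r4=0xc2, sp=0xbd
epilogue: pop r2=0x1e, sp=0xbe
r1: caller-saved, written=True
r2: callee-saved, written=True
r3: caller-saved, written=False
r4: callee-saved, written=True

SURVIVE = r2,r3,r4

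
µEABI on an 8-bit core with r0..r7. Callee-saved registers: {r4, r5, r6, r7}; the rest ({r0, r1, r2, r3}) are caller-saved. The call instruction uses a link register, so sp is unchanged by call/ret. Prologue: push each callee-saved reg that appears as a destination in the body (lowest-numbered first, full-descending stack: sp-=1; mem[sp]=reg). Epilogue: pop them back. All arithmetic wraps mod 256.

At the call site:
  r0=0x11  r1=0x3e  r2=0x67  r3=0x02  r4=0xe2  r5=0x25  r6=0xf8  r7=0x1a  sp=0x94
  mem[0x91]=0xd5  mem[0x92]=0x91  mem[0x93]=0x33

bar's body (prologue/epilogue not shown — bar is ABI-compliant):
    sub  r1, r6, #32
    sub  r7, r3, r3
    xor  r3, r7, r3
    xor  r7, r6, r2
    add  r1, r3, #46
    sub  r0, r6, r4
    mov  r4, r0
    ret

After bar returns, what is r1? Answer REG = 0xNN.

prologue: push r4 → mem[0x93]=0xe2, sp=0x93
prologue: push r7 → mem[0x92]=0x1a, sp=0x92
body[0] sub  r1, r6, #32 → r1=0xd8
body[1] sub  r7, r3, r3 → r7=0x00
body[2] xor  r3, r7, r3 → r3=0x02
body[3] xor  r7, r6, r2 → r7=0x9f
body[4] add  r1, r3, #46 → r1=0x30
body[5] sub  r0, r6, r4 → r0=0x16
body[6] mov  r4, r0 → r4=0x16
epilogue: pop r7=0x1a, sp=0x93
epilogue: pop r4=0xe2, sp=0x94
r1 is caller-saved → body value

REG = 0x30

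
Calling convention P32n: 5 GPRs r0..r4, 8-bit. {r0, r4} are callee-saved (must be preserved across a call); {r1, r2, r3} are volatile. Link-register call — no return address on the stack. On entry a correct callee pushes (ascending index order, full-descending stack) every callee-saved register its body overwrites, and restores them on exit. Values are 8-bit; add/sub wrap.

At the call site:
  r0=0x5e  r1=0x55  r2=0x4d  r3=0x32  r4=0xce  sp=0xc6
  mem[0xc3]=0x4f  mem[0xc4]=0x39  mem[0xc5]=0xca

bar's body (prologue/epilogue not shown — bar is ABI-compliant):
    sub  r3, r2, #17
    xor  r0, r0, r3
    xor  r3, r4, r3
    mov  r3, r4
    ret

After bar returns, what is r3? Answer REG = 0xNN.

prologue: push r0 → mem[0xc5]=0x5e, sp=0xc5
body[0] sub  r3, r2, #17 → r3=0x3c
body[1] xor  r0, r0, r3 → r0=0x62
body[2] xor  r3, r4, r3 → r3=0xf2
body[3] mov  r3, r4 → r3=0xce
epilogue: pop r0=0x5e, sp=0xc6
r3 is caller-saved → body value

REG = 0xce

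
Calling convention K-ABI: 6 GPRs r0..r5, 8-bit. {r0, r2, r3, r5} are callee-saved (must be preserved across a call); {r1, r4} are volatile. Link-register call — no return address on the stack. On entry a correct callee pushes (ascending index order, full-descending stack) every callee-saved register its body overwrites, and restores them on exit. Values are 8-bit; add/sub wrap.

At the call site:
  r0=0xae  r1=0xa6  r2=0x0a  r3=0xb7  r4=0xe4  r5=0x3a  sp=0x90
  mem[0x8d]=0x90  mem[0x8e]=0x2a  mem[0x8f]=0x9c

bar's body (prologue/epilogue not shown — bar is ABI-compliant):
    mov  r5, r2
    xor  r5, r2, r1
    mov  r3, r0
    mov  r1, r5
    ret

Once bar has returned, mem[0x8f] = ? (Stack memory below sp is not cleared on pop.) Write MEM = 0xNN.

MEM = 0xb7

prologue: push r3 → mem[0x8f]=0xb7, sp=0x8f
prologue: push r5 → mem[0x8e]=0x3a, sp=0x8e
body[0] mov  r5, r2 → r5=0x0a
body[1] xor  r5, r2, r1 → r5=0xac
body[2] mov  r3, r0 → r3=0xae
body[3] mov  r1, r5 → r1=0xac
epilogue: pop r5=0x3a, sp=0x8f
epilogue: pop r3=0xb7, sp=0x90
prologue pushed ['r3', 'r5'] at ['0x8f', '0x8e']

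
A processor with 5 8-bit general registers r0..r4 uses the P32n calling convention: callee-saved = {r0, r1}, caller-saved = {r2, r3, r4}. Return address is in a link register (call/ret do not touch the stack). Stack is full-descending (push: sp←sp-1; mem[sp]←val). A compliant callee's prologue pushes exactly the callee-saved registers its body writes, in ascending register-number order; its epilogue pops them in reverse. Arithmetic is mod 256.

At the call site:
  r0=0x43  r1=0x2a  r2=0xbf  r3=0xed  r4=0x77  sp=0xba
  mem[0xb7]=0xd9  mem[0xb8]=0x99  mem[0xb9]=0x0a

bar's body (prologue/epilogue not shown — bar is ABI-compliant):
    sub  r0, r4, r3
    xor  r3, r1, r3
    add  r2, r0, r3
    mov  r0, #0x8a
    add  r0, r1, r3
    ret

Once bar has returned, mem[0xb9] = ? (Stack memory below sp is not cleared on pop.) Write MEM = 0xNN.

MEM = 0x43

prologue: push r0 -> mem[0xb9]=0x43, sp=0xb9
body[0] sub  r0, r4, r3 -> r0=0x8a
body[1] xor  r3, r1, r3 -> r3=0xc7
body[2] add  r2, r0, r3 -> r2=0x51
body[3] mov  r0, #0x8a -> r0=0x8a
body[4] add  r0, r1, r3 -> r0=0xf1
epilogue: pop r0=0x43, sp=0xba
prologue pushed ['r0'] at ['0xb9']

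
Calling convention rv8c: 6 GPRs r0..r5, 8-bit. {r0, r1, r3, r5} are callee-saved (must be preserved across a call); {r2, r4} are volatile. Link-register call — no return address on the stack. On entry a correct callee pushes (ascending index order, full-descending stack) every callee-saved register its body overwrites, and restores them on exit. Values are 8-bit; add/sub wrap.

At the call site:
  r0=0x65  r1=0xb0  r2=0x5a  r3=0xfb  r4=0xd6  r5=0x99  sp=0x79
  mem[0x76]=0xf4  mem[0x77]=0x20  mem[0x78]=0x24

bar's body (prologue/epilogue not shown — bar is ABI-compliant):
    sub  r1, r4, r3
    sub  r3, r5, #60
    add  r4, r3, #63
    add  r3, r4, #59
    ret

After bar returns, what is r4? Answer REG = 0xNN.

prologue: push r1 → mem[0x78]=0xb0, sp=0x78
prologue: push r3 → mem[0x77]=0xfb, sp=0x77
body[0] sub  r1, r4, r3 → r1=0xdb
body[1] sub  r3, r5, #60 → r3=0x5d
body[2] add  r4, r3, #63 → r4=0x9c
body[3] add  r3, r4, #59 → r3=0xd7
epilogue: pop r3=0xfb, sp=0x78
epilogue: pop r1=0xb0, sp=0x79
r4 is caller-saved → body value

REG = 0x9c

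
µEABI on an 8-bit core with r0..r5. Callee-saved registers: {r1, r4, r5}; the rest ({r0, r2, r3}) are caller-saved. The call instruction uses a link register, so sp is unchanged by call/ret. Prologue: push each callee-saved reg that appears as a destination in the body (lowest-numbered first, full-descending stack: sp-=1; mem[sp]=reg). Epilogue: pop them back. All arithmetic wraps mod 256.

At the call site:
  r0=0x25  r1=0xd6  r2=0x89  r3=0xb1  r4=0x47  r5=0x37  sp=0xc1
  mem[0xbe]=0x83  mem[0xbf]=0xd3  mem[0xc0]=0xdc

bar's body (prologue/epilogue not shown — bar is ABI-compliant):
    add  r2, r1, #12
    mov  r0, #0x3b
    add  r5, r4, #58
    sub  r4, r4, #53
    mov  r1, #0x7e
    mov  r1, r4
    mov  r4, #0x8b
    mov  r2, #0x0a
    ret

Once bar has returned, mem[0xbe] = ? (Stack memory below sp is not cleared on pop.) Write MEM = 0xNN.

MEM = 0x37

prologue: push r1 → mem[0xc0]=0xd6, sp=0xc0
prologue: push r4 → mem[0xbf]=0x47, sp=0xbf
prologue: push r5 → mem[0xbe]=0x37, sp=0xbe
body[0] add  r2, r1, #12 → r2=0xe2
body[1] mov  r0, #0x3b → r0=0x3b
body[2] add  r5, r4, #58 → r5=0x81
body[3] sub  r4, r4, #53 → r4=0x12
body[4] mov  r1, #0x7e → r1=0x7e
body[5] mov  r1, r4 → r1=0x12
body[6] mov  r4, #0x8b → r4=0x8b
body[7] mov  r2, #0x0a → r2=0x0a
epilogue: pop r5=0x37, sp=0xbf
epilogue: pop r4=0x47, sp=0xc0
epilogue: pop r1=0xd6, sp=0xc1
prologue pushed ['r1', 'r4', 'r5'] at ['0xc0', '0xbf', '0xbe']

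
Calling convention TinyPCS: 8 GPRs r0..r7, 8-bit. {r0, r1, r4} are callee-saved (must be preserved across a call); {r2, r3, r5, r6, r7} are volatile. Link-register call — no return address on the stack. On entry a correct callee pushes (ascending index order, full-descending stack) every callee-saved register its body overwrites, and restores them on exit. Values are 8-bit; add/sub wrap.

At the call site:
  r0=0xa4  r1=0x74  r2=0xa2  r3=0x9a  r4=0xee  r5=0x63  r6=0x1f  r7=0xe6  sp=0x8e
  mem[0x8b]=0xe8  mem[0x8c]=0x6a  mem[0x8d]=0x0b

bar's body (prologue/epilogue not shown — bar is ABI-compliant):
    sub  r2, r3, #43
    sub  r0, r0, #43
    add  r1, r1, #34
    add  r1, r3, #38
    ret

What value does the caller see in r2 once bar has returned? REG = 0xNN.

REG = 0x6f

prologue: push r0 -> mem[0x8d]=0xa4, sp=0x8d
prologue: push r1 -> mem[0x8c]=0x74, sp=0x8c
body[0] sub  r2, r3, #43 -> r2=0x6f
body[1] sub  r0, r0, #43 -> r0=0x79
body[2] add  r1, r1, #34 -> r1=0x96
body[3] add  r1, r3, #38 -> r1=0xc0
epilogue: pop r1=0x74, sp=0x8d
epilogue: pop r0=0xa4, sp=0x8e
r2 is caller-saved -> body value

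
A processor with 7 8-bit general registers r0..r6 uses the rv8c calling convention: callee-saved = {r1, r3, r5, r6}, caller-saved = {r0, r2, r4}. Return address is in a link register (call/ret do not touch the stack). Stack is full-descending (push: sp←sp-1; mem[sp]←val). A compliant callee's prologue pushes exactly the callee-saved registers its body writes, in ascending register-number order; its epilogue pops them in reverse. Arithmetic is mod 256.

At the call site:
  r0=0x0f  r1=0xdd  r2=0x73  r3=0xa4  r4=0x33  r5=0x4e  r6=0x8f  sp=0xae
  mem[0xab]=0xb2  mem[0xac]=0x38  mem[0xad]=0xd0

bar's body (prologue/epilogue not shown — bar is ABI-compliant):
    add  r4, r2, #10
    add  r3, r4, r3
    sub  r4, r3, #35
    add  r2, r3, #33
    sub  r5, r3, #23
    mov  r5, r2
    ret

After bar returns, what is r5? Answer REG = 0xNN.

prologue: push r3 -> mem[0xad]=0xa4, sp=0xad
prologue: push r5 -> mem[0xac]=0x4e, sp=0xac
body[0] add  r4, r2, #10 -> r4=0x7d
body[1] add  r3, r4, r3 -> r3=0x21
body[2] sub  r4, r3, #35 -> r4=0xfe
body[3] add  r2, r3, #33 -> r2=0x42
body[4] sub  r5, r3, #23 -> r5=0x0a
body[5] mov  r5, r2 -> r5=0x42
epilogue: pop r5=0x4e, sp=0xad
epilogue: pop r3=0xa4, sp=0xae
r5 is callee-saved -> restored

REG = 0x4e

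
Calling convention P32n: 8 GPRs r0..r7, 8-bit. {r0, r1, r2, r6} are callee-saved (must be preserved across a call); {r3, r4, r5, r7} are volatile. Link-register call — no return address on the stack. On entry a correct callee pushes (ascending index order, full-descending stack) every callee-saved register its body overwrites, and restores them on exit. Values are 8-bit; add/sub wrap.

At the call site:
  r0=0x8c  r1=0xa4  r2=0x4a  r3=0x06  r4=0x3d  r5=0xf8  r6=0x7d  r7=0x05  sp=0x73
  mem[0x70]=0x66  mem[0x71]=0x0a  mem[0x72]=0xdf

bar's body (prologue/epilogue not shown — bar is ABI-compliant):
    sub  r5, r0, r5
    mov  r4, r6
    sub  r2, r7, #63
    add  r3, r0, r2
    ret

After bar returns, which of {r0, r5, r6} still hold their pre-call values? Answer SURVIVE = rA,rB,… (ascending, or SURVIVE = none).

SURVIVE = r0,r6

prologue: push r2 → mem[0x72]=0x4a, sp=0x72
body[0] sub  r5, r0, r5 → r5=0x94
body[1] mov  r4, r6 → r4=0x7d
body[2] sub  r2, r7, #63 → r2=0xc6
body[3] add  r3, r0, r2 → r3=0x52
epilogue: pop r2=0x4a, sp=0x73
r0: callee-saved, written=False
r5: caller-saved, written=True
r6: callee-saved, written=False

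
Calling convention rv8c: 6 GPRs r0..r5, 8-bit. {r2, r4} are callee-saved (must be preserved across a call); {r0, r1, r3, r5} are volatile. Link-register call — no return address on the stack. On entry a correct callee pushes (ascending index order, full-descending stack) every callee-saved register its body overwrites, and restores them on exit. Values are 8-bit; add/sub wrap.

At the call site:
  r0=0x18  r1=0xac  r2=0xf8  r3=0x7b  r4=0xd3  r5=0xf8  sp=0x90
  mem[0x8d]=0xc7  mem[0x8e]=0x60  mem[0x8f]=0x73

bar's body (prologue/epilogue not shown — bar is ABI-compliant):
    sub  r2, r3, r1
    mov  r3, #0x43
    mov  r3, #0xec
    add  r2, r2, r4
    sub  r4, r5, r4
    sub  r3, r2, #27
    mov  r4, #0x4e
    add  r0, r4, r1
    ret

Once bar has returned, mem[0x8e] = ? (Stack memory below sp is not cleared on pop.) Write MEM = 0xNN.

prologue: push r2 → mem[0x8f]=0xf8, sp=0x8f
prologue: push r4 → mem[0x8e]=0xd3, sp=0x8e
body[0] sub  r2, r3, r1 → r2=0xcf
body[1] mov  r3, #0x43 → r3=0x43
body[2] mov  r3, #0xec → r3=0xec
body[3] add  r2, r2, r4 → r2=0xa2
body[4] sub  r4, r5, r4 → r4=0x25
body[5] sub  r3, r2, #27 → r3=0x87
body[6] mov  r4, #0x4e → r4=0x4e
body[7] add  r0, r4, r1 → r0=0xfa
epilogue: pop r4=0xd3, sp=0x8f
epilogue: pop r2=0xf8, sp=0x90
prologue pushed ['r2', 'r4'] at ['0x8f', '0x8e']

MEM = 0xd3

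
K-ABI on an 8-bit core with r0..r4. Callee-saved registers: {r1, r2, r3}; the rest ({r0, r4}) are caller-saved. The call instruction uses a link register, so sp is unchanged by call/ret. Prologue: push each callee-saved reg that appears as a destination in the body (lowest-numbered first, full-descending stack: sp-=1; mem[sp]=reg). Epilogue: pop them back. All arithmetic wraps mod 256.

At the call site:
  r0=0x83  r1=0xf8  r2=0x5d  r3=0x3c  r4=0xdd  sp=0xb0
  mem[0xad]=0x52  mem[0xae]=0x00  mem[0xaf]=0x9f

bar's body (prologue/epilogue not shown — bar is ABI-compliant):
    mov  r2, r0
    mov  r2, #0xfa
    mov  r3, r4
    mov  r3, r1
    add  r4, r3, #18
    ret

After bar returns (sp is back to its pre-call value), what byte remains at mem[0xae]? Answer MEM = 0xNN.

prologue: push r2 → mem[0xaf]=0x5d, sp=0xaf
prologue: push r3 → mem[0xae]=0x3c, sp=0xae
body[0] mov  r2, r0 → r2=0x83
body[1] mov  r2, #0xfa → r2=0xfa
body[2] mov  r3, r4 → r3=0xdd
body[3] mov  r3, r1 → r3=0xf8
body[4] add  r4, r3, #18 → r4=0x0a
epilogue: pop r3=0x3c, sp=0xaf
epilogue: pop r2=0x5d, sp=0xb0
prologue pushed ['r2', 'r3'] at ['0xaf', '0xae']

MEM = 0x3c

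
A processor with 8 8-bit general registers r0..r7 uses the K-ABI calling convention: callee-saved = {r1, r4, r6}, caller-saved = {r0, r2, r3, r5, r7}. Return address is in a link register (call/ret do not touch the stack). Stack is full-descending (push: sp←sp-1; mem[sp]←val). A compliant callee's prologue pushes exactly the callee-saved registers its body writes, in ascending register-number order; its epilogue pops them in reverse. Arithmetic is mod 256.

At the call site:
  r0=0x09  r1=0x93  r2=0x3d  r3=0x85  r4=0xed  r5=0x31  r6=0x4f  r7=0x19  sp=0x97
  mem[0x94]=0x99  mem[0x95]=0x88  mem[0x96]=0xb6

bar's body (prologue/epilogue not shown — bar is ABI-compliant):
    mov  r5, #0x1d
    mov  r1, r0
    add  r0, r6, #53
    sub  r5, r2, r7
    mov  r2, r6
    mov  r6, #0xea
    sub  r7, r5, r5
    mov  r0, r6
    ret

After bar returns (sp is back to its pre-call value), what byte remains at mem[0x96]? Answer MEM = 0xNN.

MEM = 0x93

prologue: push r1 -> mem[0x96]=0x93, sp=0x96
prologue: push r6 -> mem[0x95]=0x4f, sp=0x95
body[0] mov  r5, #0x1d -> r5=0x1d
body[1] mov  r1, r0 -> r1=0x09
body[2] add  r0, r6, #53 -> r0=0x84
body[3] sub  r5, r2, r7 -> r5=0x24
body[4] mov  r2, r6 -> r2=0x4f
body[5] mov  r6, #0xea -> r6=0xea
body[6] sub  r7, r5, r5 -> r7=0x00
body[7] mov  r0, r6 -> r0=0xea
epilogue: pop r6=0x4f, sp=0x96
epilogue: pop r1=0x93, sp=0x97
prologue pushed ['r1', 'r6'] at ['0x96', '0x95']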